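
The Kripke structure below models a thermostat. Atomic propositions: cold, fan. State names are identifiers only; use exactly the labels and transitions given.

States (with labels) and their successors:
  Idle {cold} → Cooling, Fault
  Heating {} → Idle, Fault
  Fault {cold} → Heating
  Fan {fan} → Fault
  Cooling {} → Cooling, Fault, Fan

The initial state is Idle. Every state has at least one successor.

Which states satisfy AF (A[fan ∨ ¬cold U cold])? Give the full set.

States satisfying A[fan ∨ ¬cold U cold]: {Idle, Heating, Fault, Fan}.
States satisfying AF (A[fan ∨ ¬cold U cold]): {Idle, Heating, Fault, Fan}.

{Idle, Heating, Fault, Fan}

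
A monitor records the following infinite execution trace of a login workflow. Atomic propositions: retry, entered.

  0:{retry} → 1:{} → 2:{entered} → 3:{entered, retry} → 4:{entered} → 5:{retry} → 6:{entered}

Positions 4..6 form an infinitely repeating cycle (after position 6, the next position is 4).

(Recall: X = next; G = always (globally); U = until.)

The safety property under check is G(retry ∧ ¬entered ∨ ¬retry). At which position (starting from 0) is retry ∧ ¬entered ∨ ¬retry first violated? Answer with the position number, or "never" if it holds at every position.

Check retry ∧ ¬entered ∨ ¬retry at each position in order: 0 ✓, 1 ✓, 2 ✓.
At position 3 the labels are {entered, retry}, so retry ∧ ¬entered ∨ ¬retry is false there. This is the first violation.

3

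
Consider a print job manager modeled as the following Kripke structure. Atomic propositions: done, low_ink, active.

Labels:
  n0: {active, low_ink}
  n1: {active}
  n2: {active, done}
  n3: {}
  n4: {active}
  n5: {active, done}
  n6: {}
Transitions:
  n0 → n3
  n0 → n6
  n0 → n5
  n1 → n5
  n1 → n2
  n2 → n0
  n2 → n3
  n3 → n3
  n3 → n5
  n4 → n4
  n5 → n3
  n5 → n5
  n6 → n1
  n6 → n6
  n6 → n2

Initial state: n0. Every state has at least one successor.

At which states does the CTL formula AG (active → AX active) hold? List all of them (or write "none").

{n4}

States satisfying active → AX active: {n1, n3, n4, n6}.
States satisfying AG (active → AX active): {n4}.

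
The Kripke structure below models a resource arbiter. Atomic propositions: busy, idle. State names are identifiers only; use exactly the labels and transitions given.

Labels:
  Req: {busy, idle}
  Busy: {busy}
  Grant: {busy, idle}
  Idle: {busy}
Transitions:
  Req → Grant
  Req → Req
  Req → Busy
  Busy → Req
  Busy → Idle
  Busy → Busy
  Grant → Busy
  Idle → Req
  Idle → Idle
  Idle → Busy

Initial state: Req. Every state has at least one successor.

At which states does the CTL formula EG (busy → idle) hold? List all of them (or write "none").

{Req}

States satisfying busy → idle: {Req, Grant}.
States satisfying EG (busy → idle): {Req}.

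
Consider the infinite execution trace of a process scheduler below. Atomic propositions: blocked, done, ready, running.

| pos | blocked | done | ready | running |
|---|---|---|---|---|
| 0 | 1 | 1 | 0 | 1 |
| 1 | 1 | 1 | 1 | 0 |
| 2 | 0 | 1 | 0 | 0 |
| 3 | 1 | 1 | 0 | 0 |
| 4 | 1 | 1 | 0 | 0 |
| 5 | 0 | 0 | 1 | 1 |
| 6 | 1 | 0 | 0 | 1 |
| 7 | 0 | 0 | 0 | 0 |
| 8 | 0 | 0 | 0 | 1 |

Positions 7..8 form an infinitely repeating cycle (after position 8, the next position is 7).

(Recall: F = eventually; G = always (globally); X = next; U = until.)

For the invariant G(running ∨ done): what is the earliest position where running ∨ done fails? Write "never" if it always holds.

7

Check running ∨ done at each position in order: 0 ✓, 1 ✓, 2 ✓, 3 ✓, 4 ✓, 5 ✓, 6 ✓.
At position 7 the labels are {}, so running ∨ done is false there. This is the first violation.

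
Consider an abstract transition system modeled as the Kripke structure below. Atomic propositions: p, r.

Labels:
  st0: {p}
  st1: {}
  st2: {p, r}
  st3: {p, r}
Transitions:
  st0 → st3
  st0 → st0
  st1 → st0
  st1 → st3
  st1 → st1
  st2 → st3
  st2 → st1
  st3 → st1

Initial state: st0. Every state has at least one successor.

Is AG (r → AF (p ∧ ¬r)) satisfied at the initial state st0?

States satisfying r → AF (p ∧ ¬r): {st0, st1}.
States satisfying AG (r → AF (p ∧ ¬r)): ∅.
st3 is reachable from st0 and violates r → AF (p ∧ ¬r), so AG fails at st0.
st0 ∉ Sat(AG (r → AF (p ∧ ¬r))).

Does not hold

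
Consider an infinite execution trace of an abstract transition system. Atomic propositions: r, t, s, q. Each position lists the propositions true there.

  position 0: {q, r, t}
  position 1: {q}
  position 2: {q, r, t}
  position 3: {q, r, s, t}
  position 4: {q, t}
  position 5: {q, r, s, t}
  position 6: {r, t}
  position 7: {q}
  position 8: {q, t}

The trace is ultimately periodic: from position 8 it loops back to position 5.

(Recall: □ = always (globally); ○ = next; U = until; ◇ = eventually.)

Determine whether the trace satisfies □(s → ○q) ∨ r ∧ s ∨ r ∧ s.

s → ○q must hold at every position from 0 onward. It fails at position 5, so □(s → ○q) is false.
Positions where s holds: 3, 5.
Check ○q at each: 3→ok, 5→fails.
At position 0: □(s → ○q) is false; r ∧ s ∨ r ∧ s is false; so □(s → ○q) ∨ r ∧ s ∨ r ∧ s is false.

Violated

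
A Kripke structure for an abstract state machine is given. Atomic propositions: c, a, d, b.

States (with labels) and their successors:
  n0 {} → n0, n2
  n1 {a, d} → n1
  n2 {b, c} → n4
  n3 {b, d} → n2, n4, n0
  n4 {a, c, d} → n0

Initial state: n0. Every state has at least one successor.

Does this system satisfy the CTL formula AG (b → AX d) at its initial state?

Holds

States satisfying b → AX d: {n0, n1, n2, n4}.
States satisfying AG (b → AX d): {n0, n1, n2, n4}.
Every state reachable from n0 satisfies b → AX d.
n0 ∈ Sat(AG (b → AX d)).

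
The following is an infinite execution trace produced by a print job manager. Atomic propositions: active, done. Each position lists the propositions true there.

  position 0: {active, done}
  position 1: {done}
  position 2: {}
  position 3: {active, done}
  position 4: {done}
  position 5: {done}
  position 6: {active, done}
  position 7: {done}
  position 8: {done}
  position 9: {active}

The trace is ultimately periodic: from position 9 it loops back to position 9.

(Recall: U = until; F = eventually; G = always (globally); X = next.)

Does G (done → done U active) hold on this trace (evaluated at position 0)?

done → done U active must hold at every position from 0 onward. It fails at position 1, so G (done → done U active) is false.
Positions where done holds: 0, 1, 3, 4, 5, 6, 7, 8.
Check done U active at each: 0→ok, 1→fails, 3→ok, 4→ok, 5→ok, 6→ok, 7→ok, 8→ok.

Does not hold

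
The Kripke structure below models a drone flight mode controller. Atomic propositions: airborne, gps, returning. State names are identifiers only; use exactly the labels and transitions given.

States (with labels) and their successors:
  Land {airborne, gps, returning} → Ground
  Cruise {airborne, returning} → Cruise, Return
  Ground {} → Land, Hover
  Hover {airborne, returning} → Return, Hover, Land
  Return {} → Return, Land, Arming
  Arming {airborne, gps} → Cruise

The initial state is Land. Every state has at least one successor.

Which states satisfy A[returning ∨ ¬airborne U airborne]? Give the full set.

States satisfying returning ∨ ¬airborne: {Land, Cruise, Ground, Hover, Return}.
States satisfying airborne: {Land, Cruise, Hover, Arming}.
States satisfying A[returning ∨ ¬airborne U airborne]: {Land, Cruise, Ground, Hover, Arming}.

{Land, Cruise, Ground, Hover, Arming}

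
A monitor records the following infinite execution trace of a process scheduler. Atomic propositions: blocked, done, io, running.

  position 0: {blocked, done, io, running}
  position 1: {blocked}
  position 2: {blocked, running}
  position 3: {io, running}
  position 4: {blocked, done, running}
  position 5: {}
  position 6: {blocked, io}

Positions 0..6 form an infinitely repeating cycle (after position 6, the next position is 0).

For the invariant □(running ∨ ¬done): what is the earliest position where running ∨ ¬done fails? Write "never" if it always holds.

running ∨ ¬done holds at every position 0..6, and those are all the positions the trace ever visits, so the invariant □(running ∨ ¬done) is never violated.

never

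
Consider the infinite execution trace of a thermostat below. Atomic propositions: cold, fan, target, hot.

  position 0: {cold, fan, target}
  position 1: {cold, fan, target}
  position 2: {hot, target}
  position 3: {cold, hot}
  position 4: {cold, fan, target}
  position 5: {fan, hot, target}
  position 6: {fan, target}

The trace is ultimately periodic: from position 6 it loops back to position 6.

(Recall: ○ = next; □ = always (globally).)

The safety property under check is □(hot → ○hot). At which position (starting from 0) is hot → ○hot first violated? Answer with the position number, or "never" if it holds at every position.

3

Check hot → ○hot at each position in order: 0 ✓, 1 ✓, 2 ✓.
At position 3 the labels are {cold, hot} and the next position 4 has {cold, fan, target}, so hot → ○hot is false there. This is the first violation.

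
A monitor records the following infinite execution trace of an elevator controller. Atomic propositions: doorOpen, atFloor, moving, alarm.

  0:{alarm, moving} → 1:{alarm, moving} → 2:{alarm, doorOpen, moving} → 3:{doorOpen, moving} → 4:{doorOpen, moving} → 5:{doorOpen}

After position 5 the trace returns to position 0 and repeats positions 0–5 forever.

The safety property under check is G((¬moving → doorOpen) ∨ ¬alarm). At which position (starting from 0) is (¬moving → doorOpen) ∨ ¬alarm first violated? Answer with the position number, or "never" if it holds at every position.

(¬moving → doorOpen) ∨ ¬alarm holds at every position 0..5, and those are all the positions the trace ever visits, so the invariant G((¬moving → doorOpen) ∨ ¬alarm) is never violated.

never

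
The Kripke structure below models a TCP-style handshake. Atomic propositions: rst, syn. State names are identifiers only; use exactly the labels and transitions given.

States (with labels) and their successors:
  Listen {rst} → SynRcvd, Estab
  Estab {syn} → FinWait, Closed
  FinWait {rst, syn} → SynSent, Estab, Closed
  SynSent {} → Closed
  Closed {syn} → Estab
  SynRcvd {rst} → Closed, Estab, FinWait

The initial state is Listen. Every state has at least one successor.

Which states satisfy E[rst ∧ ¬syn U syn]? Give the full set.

States satisfying rst ∧ ¬syn: {Listen, SynRcvd}.
States satisfying syn: {Estab, FinWait, Closed}.
States satisfying E[rst ∧ ¬syn U syn]: {Listen, Estab, FinWait, Closed, SynRcvd}.

{Listen, Estab, FinWait, Closed, SynRcvd}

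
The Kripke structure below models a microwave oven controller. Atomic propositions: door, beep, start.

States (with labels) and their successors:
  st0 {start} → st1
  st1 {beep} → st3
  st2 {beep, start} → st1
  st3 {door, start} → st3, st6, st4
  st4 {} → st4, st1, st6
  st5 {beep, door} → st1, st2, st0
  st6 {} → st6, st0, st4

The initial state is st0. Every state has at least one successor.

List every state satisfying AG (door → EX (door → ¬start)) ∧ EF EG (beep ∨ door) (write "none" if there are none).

{st0, st1, st2, st3, st4, st5, st6}

States satisfying door → EX (door → ¬start): {st0, st1, st2, st3, st4, st5, st6}.
States satisfying AG (door → EX (door → ¬start)): {st0, st1, st2, st3, st4, st5, st6}.
States satisfying EG (beep ∨ door): {st1, st2, st3, st5}.
States satisfying EF EG (beep ∨ door): {st0, st1, st2, st3, st4, st5, st6}.
States satisfying AG (door → EX (door → ¬start)) ∧ EF EG (beep ∨ door): {st0, st1, st2, st3, st4, st5, st6}.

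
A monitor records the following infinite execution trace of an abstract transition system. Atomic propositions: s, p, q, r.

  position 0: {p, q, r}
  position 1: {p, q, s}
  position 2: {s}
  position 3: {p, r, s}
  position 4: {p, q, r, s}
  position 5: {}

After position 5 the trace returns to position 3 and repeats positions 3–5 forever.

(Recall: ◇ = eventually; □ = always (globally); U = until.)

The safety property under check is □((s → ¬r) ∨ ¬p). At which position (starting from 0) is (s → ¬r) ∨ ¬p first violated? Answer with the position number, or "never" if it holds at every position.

Check (s → ¬r) ∨ ¬p at each position in order: 0 ✓, 1 ✓, 2 ✓.
At position 3 the labels are {p, r, s}, so (s → ¬r) ∨ ¬p is false there. This is the first violation.

3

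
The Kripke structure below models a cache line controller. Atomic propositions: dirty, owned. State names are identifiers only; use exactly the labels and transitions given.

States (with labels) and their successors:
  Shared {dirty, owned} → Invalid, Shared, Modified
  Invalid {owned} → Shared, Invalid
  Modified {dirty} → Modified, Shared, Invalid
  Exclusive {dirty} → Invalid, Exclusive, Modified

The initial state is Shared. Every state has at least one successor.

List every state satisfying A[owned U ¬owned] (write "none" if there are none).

States satisfying owned: {Shared, Invalid}.
States satisfying ¬owned: {Modified, Exclusive}.
States satisfying A[owned U ¬owned]: {Modified, Exclusive}.

{Modified, Exclusive}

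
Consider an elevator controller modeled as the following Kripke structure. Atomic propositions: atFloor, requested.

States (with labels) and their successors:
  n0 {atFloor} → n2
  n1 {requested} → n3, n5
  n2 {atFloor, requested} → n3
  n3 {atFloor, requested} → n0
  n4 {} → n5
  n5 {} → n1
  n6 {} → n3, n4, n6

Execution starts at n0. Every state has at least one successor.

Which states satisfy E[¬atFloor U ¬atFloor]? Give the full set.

States satisfying ¬atFloor: {n1, n4, n5, n6}.
States satisfying E[¬atFloor U ¬atFloor]: {n1, n4, n5, n6}.

{n1, n4, n5, n6}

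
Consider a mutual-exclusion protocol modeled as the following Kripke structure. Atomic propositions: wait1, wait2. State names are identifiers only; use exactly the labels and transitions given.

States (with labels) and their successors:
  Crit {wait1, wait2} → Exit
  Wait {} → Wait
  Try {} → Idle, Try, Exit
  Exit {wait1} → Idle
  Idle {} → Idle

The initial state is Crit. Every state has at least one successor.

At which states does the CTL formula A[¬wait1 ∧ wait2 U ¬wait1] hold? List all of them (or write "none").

{Wait, Try, Idle}

States satisfying ¬wait1 ∧ wait2: ∅.
States satisfying ¬wait1: {Wait, Try, Idle}.
States satisfying A[¬wait1 ∧ wait2 U ¬wait1]: {Wait, Try, Idle}.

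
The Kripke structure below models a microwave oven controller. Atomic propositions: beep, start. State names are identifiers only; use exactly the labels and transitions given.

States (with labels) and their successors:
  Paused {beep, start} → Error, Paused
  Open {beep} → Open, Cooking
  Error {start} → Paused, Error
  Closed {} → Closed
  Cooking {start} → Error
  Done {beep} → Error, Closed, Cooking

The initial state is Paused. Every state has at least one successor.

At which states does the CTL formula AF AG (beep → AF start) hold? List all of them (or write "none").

States satisfying AG (beep → AF start): {Paused, Error, Closed, Cooking}.
States satisfying AF AG (beep → AF start): {Paused, Error, Closed, Cooking, Done}.

{Paused, Error, Closed, Cooking, Done}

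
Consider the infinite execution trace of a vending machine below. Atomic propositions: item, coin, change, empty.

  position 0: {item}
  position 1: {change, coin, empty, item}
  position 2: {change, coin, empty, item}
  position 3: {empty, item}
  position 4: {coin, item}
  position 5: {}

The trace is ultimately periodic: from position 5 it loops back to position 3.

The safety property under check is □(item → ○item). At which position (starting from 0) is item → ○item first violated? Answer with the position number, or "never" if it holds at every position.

4

Check item → ○item at each position in order: 0 ✓, 1 ✓, 2 ✓, 3 ✓.
At position 4 the labels are {coin, item} and the next position 5 has {}, so item → ○item is false there. This is the first violation.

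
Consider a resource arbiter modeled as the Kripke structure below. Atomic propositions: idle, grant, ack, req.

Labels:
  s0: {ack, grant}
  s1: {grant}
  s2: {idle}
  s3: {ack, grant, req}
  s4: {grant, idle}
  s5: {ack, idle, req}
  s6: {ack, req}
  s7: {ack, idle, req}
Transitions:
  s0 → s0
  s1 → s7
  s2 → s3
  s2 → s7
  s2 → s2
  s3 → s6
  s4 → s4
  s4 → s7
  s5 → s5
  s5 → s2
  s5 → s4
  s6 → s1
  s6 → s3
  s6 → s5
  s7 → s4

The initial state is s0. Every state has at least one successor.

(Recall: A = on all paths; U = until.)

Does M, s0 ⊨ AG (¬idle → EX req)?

States satisfying ¬idle → EX req: {s1, s2, s3, s4, s5, s6, s7}.
States satisfying AG (¬idle → EX req): {s1, s2, s3, s4, s5, s6, s7}.
s0 is reachable from s0 and violates ¬idle → EX req, so AG fails at s0.
s0 ∉ Sat(AG (¬idle → EX req)).

Violated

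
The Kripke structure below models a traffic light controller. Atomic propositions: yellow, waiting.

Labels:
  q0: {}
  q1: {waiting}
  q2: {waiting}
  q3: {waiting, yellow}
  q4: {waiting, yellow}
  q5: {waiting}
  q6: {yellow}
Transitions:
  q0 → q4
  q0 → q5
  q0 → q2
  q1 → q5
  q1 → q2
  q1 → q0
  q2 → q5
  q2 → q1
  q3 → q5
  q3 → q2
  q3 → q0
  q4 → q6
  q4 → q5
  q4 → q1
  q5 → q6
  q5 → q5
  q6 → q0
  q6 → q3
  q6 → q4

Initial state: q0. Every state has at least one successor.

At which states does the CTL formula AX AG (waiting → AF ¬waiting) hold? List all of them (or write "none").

States satisfying AG (waiting → AF ¬waiting): ∅.
States satisfying AX AG (waiting → AF ¬waiting): ∅.

none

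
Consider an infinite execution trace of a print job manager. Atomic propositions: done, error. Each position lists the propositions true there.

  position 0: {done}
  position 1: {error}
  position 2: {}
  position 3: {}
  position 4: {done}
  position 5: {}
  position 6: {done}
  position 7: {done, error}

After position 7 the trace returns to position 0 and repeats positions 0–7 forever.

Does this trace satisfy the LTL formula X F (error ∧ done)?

The position after 0 is 1; F (error ∧ done) is true there.

Holds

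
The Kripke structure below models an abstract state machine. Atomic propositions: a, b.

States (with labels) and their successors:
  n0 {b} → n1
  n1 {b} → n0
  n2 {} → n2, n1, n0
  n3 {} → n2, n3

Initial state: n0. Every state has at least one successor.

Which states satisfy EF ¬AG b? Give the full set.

{n2, n3}

States satisfying ¬AG b: {n2, n3}.
States satisfying EF ¬AG b: {n2, n3}.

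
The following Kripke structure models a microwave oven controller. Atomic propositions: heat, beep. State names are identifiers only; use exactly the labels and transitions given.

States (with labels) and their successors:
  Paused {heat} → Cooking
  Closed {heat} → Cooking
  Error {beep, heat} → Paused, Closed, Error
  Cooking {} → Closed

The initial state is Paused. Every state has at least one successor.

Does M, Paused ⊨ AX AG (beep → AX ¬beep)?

States satisfying AG (beep → AX ¬beep): {Paused, Closed, Cooking}.
States satisfying AX AG (beep → AX ¬beep): {Paused, Closed, Cooking}.
Paused ∈ Sat(AX AG (beep → AX ¬beep)).

Satisfied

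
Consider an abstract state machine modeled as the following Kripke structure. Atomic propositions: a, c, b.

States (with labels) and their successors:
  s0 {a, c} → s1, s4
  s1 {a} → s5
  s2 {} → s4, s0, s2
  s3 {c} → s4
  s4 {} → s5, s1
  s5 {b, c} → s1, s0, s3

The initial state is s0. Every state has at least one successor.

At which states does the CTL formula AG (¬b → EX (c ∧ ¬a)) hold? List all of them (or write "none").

none

States satisfying ¬b → EX (c ∧ ¬a): {s1, s4, s5}.
States satisfying AG (¬b → EX (c ∧ ¬a)): ∅.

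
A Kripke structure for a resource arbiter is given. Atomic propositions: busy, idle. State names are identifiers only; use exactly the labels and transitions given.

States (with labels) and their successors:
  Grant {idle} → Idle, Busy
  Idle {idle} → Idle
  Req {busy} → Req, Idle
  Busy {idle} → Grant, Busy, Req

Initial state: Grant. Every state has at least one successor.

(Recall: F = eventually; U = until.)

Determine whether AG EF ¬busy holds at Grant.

States satisfying EF ¬busy: {Grant, Idle, Req, Busy}.
States satisfying AG EF ¬busy: {Grant, Idle, Req, Busy}.
Every state reachable from Grant satisfies EF ¬busy.
Grant ∈ Sat(AG EF ¬busy).

Yes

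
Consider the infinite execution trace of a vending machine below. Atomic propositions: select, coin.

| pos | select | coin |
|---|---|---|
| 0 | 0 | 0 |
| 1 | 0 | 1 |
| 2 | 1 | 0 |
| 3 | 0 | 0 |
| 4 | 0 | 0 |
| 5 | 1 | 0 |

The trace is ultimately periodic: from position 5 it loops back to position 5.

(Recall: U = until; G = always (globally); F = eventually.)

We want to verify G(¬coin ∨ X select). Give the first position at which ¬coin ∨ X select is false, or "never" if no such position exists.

never

¬coin ∨ X select holds at every position 0..5, and those are all the positions the trace ever visits, so the invariant G(¬coin ∨ X select) is never violated.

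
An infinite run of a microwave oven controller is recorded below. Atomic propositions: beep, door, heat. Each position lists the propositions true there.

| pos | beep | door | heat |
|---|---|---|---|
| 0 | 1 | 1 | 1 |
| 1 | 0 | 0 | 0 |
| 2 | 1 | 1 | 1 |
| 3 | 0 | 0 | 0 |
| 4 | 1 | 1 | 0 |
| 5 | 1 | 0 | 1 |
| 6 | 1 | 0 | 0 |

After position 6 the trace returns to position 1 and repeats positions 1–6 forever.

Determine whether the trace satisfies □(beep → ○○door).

Does not hold

beep → ○○door must hold at every position from 0 onward. It fails at position 4, so □(beep → ○○door) is false.
Positions where beep holds: 0, 2, 4, 5, 6.
Check ○○door at each: 0→ok, 2→ok, 4→fails, 5→fails, 6→ok.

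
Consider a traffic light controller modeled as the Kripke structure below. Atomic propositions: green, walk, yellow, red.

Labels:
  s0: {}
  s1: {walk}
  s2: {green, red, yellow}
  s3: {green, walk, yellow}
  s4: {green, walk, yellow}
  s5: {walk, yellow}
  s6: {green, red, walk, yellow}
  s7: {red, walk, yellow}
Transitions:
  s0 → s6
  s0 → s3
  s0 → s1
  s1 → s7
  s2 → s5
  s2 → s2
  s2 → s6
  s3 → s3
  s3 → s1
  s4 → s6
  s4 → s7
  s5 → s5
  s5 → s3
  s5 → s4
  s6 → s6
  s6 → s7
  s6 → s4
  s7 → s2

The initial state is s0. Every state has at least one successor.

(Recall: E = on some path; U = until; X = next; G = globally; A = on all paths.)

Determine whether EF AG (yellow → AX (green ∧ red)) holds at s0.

States satisfying AG (yellow → AX (green ∧ red)): ∅.
States satisfying EF AG (yellow → AX (green ∧ red)): ∅.
No suitable path/successor from s0 witnesses the formula.
s0 ∉ Sat(EF AG (yellow → AX (green ∧ red))).

Violated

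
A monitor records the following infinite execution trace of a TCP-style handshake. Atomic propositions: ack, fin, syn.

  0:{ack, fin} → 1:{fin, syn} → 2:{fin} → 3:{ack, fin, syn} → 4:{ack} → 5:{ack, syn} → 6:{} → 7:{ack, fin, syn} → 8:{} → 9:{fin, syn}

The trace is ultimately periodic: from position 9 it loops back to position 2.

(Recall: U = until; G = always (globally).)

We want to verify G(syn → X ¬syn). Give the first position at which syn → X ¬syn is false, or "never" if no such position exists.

never

syn → X ¬syn holds at every position 0..9, and those are all the positions the trace ever visits, so the invariant G(syn → X ¬syn) is never violated.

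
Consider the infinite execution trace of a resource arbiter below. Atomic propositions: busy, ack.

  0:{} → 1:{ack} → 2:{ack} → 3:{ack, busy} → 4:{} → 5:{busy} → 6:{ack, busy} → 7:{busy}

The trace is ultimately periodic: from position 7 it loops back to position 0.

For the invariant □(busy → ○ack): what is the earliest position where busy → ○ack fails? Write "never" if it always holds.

Check busy → ○ack at each position in order: 0 ✓, 1 ✓, 2 ✓.
At position 3 the labels are {ack, busy} and the next position 4 has {}, so busy → ○ack is false there. This is the first violation.

3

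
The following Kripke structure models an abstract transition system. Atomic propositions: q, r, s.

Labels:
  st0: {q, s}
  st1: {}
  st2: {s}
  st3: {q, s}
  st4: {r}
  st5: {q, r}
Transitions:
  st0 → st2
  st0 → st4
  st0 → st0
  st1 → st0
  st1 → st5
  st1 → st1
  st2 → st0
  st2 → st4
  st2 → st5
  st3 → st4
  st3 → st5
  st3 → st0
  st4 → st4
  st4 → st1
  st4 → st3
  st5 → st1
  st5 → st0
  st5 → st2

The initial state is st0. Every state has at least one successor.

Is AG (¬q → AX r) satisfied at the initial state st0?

No

States satisfying ¬q → AX r: {st0, st3, st5}.
States satisfying AG (¬q → AX r): ∅.
st1 is reachable from st0 and violates ¬q → AX r, so AG fails at st0.
st0 ∉ Sat(AG (¬q → AX r)).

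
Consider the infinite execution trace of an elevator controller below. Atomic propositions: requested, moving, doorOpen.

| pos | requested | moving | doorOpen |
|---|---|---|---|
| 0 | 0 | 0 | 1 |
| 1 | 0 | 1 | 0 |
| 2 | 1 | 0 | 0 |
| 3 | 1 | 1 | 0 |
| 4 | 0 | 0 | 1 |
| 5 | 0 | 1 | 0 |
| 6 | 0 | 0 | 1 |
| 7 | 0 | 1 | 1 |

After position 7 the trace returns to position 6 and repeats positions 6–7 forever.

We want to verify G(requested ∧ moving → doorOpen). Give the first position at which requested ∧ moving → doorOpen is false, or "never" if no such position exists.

Check requested ∧ moving → doorOpen at each position in order: 0 ✓, 1 ✓, 2 ✓.
At position 3 the labels are {moving, requested}, so requested ∧ moving → doorOpen is false there. This is the first violation.

3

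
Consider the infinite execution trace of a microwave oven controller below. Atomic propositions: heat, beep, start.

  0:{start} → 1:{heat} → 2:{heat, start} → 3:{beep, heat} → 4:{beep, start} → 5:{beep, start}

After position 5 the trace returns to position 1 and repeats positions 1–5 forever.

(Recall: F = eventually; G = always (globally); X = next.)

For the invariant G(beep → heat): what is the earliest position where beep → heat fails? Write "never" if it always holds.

4

Check beep → heat at each position in order: 0 ✓, 1 ✓, 2 ✓, 3 ✓.
At position 4 the labels are {beep, start}, so beep → heat is false there. This is the first violation.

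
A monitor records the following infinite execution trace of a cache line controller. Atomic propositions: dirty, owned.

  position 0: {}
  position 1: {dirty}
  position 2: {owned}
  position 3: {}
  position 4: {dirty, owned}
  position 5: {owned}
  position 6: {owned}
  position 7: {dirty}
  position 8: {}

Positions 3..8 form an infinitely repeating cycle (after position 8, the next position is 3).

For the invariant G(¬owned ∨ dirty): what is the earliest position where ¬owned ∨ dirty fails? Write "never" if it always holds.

2

Check ¬owned ∨ dirty at each position in order: 0 ✓, 1 ✓.
At position 2 the labels are {owned}, so ¬owned ∨ dirty is false there. This is the first violation.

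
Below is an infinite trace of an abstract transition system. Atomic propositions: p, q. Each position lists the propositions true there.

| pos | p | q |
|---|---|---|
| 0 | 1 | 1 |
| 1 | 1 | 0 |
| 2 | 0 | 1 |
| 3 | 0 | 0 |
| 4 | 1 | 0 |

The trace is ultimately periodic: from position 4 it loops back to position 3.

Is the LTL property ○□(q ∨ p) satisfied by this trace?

The position after 0 is 1; □(q ∨ p) is false there.

Does not hold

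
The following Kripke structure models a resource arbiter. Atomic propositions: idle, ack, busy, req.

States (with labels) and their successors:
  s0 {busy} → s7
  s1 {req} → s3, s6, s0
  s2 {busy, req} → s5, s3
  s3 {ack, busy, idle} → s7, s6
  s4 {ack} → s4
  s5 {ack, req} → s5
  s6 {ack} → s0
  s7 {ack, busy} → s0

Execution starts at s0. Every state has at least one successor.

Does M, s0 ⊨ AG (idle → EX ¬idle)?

States satisfying idle → EX ¬idle: {s0, s1, s2, s3, s4, s5, s6, s7}.
States satisfying AG (idle → EX ¬idle): {s0, s1, s2, s3, s4, s5, s6, s7}.
Every state reachable from s0 satisfies idle → EX ¬idle.
s0 ∈ Sat(AG (idle → EX ¬idle)).

Holds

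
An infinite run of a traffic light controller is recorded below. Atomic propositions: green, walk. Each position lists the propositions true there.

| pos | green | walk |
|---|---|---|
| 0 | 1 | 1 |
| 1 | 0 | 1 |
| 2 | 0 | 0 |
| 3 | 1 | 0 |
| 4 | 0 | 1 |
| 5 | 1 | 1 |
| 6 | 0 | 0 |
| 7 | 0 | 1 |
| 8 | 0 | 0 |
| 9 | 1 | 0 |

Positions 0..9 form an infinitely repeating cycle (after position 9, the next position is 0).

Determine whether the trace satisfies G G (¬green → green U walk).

G (¬green → green U walk) must hold at every position from 0 onward. It fails at position 0, so G G (¬green → green U walk) is false.

Violated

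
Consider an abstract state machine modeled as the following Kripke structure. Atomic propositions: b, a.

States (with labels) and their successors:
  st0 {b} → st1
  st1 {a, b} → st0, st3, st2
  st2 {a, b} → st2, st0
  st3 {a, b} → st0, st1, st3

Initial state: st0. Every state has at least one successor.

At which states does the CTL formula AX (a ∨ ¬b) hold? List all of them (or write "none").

{st0}

States satisfying a ∨ ¬b: {st1, st2, st3}.
States satisfying AX (a ∨ ¬b): {st0}.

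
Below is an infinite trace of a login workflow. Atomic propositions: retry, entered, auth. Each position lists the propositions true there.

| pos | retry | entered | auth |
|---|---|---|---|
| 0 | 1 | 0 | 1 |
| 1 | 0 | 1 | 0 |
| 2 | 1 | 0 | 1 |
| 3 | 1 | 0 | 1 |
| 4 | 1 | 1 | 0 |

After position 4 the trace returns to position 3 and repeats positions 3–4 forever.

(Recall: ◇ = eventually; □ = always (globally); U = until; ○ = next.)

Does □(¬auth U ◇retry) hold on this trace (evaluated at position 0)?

¬auth U ◇retry holds at every position 0..4, and those are all positions ever visited, so □(¬auth U ◇retry) holds.

Holds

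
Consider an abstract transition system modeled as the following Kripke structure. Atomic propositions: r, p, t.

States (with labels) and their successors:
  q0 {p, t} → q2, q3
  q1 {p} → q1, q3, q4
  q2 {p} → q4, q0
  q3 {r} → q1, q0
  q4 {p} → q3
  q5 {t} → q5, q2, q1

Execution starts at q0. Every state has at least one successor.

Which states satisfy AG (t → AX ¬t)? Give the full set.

States satisfying t → AX ¬t: {q0, q1, q2, q3, q4}.
States satisfying AG (t → AX ¬t): {q0, q1, q2, q3, q4}.

{q0, q1, q2, q3, q4}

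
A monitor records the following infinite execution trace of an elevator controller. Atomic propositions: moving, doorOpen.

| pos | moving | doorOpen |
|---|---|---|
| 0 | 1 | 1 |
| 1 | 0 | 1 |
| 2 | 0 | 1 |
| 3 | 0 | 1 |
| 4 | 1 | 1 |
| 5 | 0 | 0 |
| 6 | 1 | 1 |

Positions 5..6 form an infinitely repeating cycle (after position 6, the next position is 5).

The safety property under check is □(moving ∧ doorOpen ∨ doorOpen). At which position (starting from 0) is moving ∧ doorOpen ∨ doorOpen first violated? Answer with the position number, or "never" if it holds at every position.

Check moving ∧ doorOpen ∨ doorOpen at each position in order: 0 ✓, 1 ✓, 2 ✓, 3 ✓, 4 ✓.
At position 5 the labels are {}, so moving ∧ doorOpen ∨ doorOpen is false there. This is the first violation.

5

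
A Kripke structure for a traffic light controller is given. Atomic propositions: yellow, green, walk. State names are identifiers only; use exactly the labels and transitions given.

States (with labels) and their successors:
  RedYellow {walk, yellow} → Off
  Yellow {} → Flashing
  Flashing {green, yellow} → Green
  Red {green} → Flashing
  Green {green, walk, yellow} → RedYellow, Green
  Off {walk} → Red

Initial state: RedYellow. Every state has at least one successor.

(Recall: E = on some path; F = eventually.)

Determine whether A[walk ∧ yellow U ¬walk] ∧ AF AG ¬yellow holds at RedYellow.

No

States satisfying walk ∧ yellow: {RedYellow, Green}.
States satisfying ¬walk: {Yellow, Flashing, Red}.
States satisfying A[walk ∧ yellow U ¬walk]: {Yellow, Flashing, Red}.
States satisfying AG ¬yellow: ∅.
States satisfying AF AG ¬yellow: ∅.
States satisfying A[walk ∧ yellow U ¬walk] ∧ AF AG ¬yellow: ∅.
RedYellow ∉ Sat(A[walk ∧ yellow U ¬walk] ∧ AF AG ¬yellow).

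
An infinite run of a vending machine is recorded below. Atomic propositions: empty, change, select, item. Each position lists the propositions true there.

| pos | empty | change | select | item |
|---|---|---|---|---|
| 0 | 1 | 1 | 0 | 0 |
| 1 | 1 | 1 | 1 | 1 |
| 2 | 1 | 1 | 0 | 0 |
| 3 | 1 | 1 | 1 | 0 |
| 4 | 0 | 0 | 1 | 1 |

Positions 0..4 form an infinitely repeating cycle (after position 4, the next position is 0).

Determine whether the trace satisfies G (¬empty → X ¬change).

¬empty → X ¬change must hold at every position from 0 onward. It fails at position 4, so G (¬empty → X ¬change) is false.
Positions where ¬empty holds: 4.
Check X ¬change at each: 4→fails.

No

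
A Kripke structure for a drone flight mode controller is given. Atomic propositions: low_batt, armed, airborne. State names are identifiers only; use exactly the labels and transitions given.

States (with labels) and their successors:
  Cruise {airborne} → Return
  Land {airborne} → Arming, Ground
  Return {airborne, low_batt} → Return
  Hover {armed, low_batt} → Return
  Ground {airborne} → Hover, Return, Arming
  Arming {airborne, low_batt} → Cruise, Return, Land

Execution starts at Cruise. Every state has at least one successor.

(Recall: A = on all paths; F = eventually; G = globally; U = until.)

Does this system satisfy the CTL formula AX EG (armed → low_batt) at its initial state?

States satisfying EG (armed → low_batt): {Cruise, Land, Return, Hover, Ground, Arming}.
States satisfying AX EG (armed → low_batt): {Cruise, Land, Return, Hover, Ground, Arming}.
Cruise ∈ Sat(AX EG (armed → low_batt)).

Satisfied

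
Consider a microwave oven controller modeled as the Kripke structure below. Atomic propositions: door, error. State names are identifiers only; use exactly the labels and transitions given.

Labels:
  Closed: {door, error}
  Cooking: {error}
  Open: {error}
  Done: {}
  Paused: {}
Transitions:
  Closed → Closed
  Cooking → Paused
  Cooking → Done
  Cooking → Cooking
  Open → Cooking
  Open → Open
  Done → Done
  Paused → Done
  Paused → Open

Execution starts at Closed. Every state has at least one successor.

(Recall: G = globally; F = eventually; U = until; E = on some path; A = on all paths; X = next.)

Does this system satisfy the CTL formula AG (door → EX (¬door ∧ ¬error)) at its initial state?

States satisfying door → EX (¬door ∧ ¬error): {Cooking, Open, Done, Paused}.
States satisfying AG (door → EX (¬door ∧ ¬error)): {Cooking, Open, Done, Paused}.
Closed is reachable from Closed and violates door → EX (¬door ∧ ¬error), so AG fails at Closed.
Closed ∉ Sat(AG (door → EX (¬door ∧ ¬error))).

Does not hold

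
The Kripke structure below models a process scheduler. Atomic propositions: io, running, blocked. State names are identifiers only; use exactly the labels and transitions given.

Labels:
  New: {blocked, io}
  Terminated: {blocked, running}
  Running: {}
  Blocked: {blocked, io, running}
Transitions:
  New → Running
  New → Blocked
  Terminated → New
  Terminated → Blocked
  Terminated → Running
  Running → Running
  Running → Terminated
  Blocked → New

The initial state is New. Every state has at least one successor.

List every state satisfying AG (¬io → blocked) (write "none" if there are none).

States satisfying ¬io → blocked: {New, Terminated, Blocked}.
States satisfying AG (¬io → blocked): ∅.

none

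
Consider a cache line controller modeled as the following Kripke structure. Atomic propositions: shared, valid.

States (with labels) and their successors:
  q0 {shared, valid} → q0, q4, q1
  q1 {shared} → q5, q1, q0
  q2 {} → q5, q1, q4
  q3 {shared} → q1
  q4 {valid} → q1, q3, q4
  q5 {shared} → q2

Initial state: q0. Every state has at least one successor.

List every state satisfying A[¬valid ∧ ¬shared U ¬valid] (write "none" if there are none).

States satisfying ¬valid ∧ ¬shared: {q2}.
States satisfying ¬valid: {q1, q2, q3, q5}.
States satisfying A[¬valid ∧ ¬shared U ¬valid]: {q1, q2, q3, q5}.

{q1, q2, q3, q5}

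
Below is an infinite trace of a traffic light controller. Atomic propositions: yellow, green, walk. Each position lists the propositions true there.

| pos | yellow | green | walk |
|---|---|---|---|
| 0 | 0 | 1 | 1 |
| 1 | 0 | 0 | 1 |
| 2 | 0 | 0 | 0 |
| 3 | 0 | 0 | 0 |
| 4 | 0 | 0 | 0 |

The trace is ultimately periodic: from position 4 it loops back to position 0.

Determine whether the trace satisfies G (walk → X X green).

No

walk → X X green must hold at every position from 0 onward. It fails at position 0, so G (walk → X X green) is false.
Positions where walk holds: 0, 1.
Check X X green at each: 0→fails, 1→fails.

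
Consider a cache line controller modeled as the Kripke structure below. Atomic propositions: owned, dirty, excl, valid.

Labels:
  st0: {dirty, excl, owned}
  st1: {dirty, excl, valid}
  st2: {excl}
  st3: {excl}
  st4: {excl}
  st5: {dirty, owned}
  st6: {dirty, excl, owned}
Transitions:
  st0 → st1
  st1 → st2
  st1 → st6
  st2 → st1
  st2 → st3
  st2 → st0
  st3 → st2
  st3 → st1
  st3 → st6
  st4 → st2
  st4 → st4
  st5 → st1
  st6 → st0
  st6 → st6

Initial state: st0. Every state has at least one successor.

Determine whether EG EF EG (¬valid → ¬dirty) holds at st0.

States satisfying EF EG (¬valid → ¬dirty): {st0, st1, st2, st3, st4, st5, st6}.
States satisfying EG EF EG (¬valid → ¬dirty): {st0, st1, st2, st3, st4, st5, st6}.
st0 ∈ Sat(EG EF EG (¬valid → ¬dirty)).

Yes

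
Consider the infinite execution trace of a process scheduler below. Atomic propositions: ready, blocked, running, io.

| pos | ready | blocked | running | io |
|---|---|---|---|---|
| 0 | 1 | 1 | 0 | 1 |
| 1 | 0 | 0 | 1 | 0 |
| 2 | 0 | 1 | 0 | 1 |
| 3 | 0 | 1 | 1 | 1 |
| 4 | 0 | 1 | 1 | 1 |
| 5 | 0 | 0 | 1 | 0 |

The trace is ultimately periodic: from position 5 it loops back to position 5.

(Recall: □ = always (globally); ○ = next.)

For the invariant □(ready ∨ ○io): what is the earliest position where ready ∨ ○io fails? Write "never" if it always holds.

Check ready ∨ ○io at each position in order: 0 ✓, 1 ✓, 2 ✓, 3 ✓.
At position 4 the labels are {blocked, io, running} and the next position 5 has {running}, so ready ∨ ○io is false there. This is the first violation.

4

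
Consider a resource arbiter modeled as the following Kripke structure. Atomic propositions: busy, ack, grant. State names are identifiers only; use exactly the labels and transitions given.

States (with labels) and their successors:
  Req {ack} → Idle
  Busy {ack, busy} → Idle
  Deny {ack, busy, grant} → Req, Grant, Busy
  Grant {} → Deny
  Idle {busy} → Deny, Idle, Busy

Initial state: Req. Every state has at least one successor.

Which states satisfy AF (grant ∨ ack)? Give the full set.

States satisfying grant ∨ ack: {Req, Busy, Deny}.
States satisfying AF (grant ∨ ack): {Req, Busy, Deny, Grant}.

{Req, Busy, Deny, Grant}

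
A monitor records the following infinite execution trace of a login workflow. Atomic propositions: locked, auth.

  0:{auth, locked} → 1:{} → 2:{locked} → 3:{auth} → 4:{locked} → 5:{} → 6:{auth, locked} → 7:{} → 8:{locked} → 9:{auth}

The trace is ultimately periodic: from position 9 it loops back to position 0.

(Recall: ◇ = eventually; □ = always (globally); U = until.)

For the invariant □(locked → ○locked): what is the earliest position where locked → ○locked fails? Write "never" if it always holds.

0

At position 0 the labels are {auth, locked} and the next position 1 has {}, so locked → ○locked is false there. This is the first violation.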